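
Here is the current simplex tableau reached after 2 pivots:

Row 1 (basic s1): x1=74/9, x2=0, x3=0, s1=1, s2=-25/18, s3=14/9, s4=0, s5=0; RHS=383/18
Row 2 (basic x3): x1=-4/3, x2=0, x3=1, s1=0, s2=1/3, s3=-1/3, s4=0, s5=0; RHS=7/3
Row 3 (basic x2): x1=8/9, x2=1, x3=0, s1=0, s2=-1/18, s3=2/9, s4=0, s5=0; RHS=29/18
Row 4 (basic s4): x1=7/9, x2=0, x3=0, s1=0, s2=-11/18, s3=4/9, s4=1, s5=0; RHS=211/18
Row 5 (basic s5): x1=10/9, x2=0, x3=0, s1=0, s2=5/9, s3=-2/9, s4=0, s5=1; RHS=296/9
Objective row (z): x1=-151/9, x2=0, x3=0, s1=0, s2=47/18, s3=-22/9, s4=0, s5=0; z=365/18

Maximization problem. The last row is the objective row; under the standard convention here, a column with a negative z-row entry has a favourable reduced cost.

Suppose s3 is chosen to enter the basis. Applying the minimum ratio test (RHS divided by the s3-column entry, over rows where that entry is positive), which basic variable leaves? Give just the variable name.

Ratios: row 1 (s1): (383/18)/(14/9) = 383/28; row 2 (x3): entry -1/3 ≤ 0, skip; row 3 (x2): (29/18)/(2/9) = 29/4; row 4 (s4): (211/18)/(4/9) = 211/8; row 5 (s5): entry -2/9 ≤ 0, skip.
Minimum ratio 29/4 is in the x2 row, so x2 leaves.

x2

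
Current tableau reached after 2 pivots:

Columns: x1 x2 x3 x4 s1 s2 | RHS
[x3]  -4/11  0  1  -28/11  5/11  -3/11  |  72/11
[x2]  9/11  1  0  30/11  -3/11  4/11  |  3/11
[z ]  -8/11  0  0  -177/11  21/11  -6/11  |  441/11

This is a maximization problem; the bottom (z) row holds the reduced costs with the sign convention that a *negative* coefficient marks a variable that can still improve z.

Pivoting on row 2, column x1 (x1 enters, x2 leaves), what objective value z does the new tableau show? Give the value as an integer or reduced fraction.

Minimum ratio for x1: (3/11)/(9/11) = 1/3.
z changes by −(z-row coeff of x1)·ratio = −(-8/11)·(1/3) = 8/33.
New z = 441/11 + (8/33) = 121/3.

121/3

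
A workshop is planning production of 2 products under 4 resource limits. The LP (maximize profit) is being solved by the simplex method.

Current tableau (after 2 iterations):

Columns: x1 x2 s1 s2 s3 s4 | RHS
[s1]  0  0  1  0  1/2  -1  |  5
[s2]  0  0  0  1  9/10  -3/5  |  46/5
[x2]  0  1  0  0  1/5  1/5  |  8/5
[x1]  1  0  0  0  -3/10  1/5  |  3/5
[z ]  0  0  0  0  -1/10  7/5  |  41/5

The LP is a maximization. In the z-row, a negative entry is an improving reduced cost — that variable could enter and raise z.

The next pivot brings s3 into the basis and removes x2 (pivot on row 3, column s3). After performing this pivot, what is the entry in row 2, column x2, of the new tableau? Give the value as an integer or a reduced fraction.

-9/2

Pivot element is row 3, column s3: 1/5.
Normalize row 3: new (row 3, x2) = 1/(1/5) = 5.
row 2 ← row 2 − (9/10)·(new row 3): 0 − (9/10)·5 = -9/2.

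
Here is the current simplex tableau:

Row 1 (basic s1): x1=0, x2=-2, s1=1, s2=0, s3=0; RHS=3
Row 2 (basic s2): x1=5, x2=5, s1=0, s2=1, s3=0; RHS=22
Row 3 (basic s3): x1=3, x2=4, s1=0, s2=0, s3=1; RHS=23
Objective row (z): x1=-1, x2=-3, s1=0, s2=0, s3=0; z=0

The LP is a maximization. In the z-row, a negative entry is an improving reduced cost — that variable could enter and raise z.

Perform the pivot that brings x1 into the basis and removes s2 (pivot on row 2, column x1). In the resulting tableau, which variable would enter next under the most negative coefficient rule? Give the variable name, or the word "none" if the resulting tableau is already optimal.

Pivot element 5. New z-row = old z-row − (-1)·(row 2/5).
Updated z-row coefficients: x1: 0, x2: -2, s1: 0, s2: 1/5, s3: 0.
The most negative is -2 in column x2, so x2 would enter next.

x2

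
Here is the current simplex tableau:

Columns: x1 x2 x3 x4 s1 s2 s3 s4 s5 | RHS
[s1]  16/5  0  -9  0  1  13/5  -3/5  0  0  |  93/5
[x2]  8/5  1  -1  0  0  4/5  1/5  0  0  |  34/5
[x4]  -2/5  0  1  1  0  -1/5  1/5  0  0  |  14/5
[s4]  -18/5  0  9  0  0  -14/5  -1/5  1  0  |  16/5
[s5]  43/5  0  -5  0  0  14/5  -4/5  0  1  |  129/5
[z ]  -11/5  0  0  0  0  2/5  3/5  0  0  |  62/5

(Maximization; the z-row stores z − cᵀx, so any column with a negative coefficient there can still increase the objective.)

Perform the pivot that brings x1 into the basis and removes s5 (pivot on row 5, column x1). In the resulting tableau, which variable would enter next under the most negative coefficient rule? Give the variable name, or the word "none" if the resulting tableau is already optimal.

x3

Pivot element 43/5. New z-row = old z-row − (-11/5)·(row 5/(43/5)).
Updated z-row coefficients: x1: 0, x2: 0, x3: -55/43, x4: 0, s1: 0, s2: 48/43, s3: 17/43, s4: 0, s5: 11/43.
The most negative is -55/43 in column x3, so x3 would enter next.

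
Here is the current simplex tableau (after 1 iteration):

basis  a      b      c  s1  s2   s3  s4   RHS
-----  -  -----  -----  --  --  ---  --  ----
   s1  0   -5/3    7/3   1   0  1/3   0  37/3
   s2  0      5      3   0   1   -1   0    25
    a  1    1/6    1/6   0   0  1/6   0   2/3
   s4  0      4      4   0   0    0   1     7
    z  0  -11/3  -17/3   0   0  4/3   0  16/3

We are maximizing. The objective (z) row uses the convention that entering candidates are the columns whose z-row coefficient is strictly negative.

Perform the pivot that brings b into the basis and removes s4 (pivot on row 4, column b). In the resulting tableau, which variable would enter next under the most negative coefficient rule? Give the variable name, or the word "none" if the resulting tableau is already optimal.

c

Pivot element 4. New z-row = old z-row − (-11/3)·(row 4/4).
Updated z-row coefficients: a: 0, b: 0, c: -2, s1: 0, s2: 0, s3: 4/3, s4: 11/12.
The most negative is -2 in column c, so c would enter next.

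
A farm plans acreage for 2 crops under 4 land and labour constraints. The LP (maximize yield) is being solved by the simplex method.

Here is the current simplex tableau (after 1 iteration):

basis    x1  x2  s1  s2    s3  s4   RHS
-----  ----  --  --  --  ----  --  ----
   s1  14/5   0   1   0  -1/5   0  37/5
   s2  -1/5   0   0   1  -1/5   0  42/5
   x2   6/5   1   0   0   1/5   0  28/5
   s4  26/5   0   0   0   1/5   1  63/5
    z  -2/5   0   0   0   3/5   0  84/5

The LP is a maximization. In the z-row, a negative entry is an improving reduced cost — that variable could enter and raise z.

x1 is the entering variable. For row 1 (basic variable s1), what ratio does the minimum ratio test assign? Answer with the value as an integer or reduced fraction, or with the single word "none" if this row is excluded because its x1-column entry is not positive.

37/14

Ratio = RHS / (x1 entry) = (37/5) / (14/5) = 37/14.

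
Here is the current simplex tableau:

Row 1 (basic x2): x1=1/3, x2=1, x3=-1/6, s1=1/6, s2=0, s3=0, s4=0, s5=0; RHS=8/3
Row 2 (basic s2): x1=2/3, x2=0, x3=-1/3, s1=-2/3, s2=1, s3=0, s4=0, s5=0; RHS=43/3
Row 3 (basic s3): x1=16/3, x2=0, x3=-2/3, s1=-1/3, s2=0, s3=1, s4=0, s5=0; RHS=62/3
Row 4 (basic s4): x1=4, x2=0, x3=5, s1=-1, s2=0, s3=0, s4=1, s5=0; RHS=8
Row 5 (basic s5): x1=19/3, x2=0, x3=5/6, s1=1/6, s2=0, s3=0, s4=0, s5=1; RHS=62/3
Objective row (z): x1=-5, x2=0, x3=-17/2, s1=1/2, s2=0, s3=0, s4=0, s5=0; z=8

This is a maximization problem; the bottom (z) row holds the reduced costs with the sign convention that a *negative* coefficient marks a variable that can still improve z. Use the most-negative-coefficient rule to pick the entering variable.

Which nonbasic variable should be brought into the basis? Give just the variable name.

Objective-row coefficients: x1: -5, x2: 0, x3: -17/2, s1: 1/2, s2: 0, s3: 0, s4: 0, s5: 0.
The most negative is -17/2 in column x3, so x3 enters.

x3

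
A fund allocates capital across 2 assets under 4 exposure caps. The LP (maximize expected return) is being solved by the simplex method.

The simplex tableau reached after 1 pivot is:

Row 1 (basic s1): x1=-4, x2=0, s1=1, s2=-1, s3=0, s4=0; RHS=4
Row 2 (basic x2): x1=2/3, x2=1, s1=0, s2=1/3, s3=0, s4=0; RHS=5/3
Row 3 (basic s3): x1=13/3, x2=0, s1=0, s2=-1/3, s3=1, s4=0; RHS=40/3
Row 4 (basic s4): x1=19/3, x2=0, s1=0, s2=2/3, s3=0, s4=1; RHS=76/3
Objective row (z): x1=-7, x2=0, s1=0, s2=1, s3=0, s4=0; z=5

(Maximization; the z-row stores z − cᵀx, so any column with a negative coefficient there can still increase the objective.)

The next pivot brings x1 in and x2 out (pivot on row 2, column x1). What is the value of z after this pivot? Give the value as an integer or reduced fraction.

45/2

Minimum ratio for x1: (5/3)/(2/3) = 5/2.
z changes by −(z-row coeff of x1)·ratio = −(-7)·(5/2) = 35/2.
New z = 5 + (35/2) = 45/2.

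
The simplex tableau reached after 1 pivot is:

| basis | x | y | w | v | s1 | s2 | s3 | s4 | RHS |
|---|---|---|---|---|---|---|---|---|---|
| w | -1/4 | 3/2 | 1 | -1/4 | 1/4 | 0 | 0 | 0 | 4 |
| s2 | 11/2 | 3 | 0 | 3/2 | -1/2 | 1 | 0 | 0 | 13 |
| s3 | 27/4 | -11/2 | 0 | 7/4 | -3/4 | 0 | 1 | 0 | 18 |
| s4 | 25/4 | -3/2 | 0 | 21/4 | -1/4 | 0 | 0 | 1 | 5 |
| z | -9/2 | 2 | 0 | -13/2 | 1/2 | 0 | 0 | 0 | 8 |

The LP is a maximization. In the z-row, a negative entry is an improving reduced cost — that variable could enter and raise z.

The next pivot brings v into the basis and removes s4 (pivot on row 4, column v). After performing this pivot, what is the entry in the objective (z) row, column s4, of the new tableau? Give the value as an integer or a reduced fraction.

Pivot element is row 4, column v: 21/4.
Normalize row 4: new (row 4, s4) = 1/(21/4) = 4/21.
z-row ← z-row − (-13/2)·(new row 4): 0 − (-13/2)·(4/21) = 26/21.

26/21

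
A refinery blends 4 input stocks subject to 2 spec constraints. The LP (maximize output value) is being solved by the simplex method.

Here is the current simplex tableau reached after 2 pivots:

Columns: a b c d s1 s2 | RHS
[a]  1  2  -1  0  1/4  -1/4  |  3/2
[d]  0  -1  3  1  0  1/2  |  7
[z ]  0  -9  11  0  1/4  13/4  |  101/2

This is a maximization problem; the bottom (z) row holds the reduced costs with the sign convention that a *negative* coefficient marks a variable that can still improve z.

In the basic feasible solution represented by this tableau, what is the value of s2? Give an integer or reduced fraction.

s2 is nonbasic (not in the basis column), so its value in the current BFS is 0.

0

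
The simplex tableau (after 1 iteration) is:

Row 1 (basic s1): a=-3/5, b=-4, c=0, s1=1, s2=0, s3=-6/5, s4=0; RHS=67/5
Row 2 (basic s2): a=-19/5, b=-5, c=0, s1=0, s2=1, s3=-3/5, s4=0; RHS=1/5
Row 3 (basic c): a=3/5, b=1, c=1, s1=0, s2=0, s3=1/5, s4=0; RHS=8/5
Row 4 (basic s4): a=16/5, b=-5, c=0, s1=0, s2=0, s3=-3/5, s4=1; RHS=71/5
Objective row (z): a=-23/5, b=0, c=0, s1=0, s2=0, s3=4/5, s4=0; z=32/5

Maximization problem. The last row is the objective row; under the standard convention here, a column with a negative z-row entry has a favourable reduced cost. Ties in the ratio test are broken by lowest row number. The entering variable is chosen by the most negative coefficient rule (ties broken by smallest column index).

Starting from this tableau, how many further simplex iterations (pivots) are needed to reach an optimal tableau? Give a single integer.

pivot: a in, c out → z = 56/3
No improving column remains; optimal.

1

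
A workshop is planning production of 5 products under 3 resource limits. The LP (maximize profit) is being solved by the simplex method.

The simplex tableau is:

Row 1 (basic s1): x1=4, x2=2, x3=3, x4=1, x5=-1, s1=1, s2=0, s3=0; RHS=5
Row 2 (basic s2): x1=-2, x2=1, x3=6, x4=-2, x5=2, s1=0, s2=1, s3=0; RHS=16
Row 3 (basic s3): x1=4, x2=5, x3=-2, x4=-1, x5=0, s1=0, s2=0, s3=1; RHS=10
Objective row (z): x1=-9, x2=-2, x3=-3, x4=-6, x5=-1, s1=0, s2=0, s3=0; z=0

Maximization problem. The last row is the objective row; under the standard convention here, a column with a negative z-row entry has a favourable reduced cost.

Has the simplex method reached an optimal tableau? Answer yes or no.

no

Column x1 has objective-row coefficient -9, which is negative; an improving pivot exists, so not yet optimal.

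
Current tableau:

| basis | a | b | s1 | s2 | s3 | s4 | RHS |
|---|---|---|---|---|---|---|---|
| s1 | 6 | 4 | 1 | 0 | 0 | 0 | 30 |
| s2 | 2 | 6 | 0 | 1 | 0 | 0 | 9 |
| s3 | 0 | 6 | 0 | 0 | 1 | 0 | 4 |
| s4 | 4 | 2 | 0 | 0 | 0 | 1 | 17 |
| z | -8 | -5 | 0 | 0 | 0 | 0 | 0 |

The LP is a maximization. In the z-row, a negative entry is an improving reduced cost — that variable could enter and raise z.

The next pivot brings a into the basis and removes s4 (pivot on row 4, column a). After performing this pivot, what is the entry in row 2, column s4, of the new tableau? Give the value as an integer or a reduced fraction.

-1/2

Pivot element is row 4, column a: 4.
Normalize row 4: new (row 4, s4) = 1/4 = 1/4.
row 2 ← row 2 − 2·(new row 4): 0 − 2·(1/4) = -1/2.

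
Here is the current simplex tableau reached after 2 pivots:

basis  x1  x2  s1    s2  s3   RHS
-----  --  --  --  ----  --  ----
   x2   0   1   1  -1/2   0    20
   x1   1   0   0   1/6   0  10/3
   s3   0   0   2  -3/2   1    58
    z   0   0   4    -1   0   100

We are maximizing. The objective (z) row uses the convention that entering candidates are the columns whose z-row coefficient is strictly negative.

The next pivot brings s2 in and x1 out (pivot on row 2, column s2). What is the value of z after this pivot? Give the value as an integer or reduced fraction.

120

Minimum ratio for s2: (10/3)/(1/6) = 20.
z changes by −(z-row coeff of s2)·ratio = −(-1)·20 = 20.
New z = 100 + 20 = 120.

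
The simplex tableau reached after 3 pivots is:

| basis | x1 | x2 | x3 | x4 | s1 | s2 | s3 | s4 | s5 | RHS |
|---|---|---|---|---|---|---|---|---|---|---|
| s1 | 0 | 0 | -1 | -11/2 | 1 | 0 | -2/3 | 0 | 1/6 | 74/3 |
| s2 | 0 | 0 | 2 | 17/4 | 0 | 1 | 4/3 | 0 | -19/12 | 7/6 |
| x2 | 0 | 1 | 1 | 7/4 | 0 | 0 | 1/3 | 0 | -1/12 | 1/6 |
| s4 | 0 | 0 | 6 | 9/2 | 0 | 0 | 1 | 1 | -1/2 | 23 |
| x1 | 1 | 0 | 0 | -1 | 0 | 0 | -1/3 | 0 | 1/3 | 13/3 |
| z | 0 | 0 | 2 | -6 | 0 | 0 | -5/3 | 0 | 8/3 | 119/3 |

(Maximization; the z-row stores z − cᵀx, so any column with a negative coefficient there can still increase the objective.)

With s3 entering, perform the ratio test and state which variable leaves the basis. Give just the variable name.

Ratios: row 1 (s1): entry -2/3 ≤ 0, skip; row 2 (s2): (7/6)/(4/3) = 7/8; row 3 (x2): (1/6)/(1/3) = 1/2; row 4 (s4): 23/1 = 23; row 5 (x1): entry -1/3 ≤ 0, skip.
Minimum ratio 1/2 is in the x2 row, so x2 leaves.

x2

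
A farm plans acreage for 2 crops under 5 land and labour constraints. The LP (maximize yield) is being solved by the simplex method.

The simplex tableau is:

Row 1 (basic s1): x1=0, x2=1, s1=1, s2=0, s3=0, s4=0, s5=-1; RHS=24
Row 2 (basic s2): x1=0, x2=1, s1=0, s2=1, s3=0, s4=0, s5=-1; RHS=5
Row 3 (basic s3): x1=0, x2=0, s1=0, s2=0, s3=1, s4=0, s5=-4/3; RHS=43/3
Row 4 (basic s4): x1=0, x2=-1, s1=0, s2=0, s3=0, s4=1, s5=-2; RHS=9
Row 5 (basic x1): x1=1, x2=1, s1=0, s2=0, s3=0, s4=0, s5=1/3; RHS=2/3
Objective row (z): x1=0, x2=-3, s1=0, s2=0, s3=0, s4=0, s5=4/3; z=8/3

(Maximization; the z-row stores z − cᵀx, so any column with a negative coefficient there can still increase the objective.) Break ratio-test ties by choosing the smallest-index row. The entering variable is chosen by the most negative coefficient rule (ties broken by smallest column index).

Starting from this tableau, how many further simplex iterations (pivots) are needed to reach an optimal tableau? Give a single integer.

1

pivot: x2 in, x1 out → z = 14/3
No improving column remains; optimal.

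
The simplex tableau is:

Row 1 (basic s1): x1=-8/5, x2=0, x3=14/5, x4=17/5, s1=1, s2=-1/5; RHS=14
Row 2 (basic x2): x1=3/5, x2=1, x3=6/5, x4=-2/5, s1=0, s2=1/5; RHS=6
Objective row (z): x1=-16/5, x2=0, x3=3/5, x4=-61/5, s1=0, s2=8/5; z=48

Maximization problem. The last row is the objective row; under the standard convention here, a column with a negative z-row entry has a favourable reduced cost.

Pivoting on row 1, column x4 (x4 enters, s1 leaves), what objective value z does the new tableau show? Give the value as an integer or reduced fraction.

Minimum ratio for x4: 14/(17/5) = 70/17.
z changes by −(z-row coeff of x4)·ratio = −(-61/5)·(70/17) = 854/17.
New z = 48 + (854/17) = 1670/17.

1670/17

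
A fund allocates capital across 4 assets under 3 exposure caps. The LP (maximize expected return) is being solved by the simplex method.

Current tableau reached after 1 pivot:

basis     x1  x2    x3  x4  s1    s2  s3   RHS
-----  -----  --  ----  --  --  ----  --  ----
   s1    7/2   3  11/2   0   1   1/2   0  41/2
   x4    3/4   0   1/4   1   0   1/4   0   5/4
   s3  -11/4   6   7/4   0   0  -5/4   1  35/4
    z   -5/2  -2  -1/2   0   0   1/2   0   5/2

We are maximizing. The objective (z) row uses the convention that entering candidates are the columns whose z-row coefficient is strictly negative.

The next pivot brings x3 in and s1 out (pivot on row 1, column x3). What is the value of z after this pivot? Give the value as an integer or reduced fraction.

48/11

Minimum ratio for x3: (41/2)/(11/2) = 41/11.
z changes by −(z-row coeff of x3)·ratio = −(-1/2)·(41/11) = 41/22.
New z = 5/2 + (41/22) = 48/11.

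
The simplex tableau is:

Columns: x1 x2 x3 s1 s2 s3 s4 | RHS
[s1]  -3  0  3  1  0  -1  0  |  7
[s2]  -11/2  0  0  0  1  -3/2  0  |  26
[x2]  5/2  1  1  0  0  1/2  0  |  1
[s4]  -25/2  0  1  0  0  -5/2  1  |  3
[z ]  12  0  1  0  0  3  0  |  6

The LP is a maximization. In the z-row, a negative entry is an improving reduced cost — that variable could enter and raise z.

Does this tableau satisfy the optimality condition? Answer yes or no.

yes

No objective-row coefficient is strictly negative, so no entering variable exists; the tableau is optimal.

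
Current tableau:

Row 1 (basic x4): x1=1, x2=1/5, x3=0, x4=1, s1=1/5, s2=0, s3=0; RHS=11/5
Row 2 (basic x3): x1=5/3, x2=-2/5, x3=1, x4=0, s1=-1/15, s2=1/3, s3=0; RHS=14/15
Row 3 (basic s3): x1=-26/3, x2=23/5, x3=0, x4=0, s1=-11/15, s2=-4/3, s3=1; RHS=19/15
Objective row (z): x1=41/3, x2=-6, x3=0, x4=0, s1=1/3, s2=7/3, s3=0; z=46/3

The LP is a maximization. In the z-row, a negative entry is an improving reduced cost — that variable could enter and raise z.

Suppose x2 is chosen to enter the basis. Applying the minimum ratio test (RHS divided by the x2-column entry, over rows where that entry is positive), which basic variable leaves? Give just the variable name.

s3

Ratios: row 1 (x4): (11/5)/(1/5) = 11; row 2 (x3): entry -2/5 ≤ 0, skip; row 3 (s3): (19/15)/(23/5) = 19/69.
Minimum ratio 19/69 is in the s3 row, so s3 leaves.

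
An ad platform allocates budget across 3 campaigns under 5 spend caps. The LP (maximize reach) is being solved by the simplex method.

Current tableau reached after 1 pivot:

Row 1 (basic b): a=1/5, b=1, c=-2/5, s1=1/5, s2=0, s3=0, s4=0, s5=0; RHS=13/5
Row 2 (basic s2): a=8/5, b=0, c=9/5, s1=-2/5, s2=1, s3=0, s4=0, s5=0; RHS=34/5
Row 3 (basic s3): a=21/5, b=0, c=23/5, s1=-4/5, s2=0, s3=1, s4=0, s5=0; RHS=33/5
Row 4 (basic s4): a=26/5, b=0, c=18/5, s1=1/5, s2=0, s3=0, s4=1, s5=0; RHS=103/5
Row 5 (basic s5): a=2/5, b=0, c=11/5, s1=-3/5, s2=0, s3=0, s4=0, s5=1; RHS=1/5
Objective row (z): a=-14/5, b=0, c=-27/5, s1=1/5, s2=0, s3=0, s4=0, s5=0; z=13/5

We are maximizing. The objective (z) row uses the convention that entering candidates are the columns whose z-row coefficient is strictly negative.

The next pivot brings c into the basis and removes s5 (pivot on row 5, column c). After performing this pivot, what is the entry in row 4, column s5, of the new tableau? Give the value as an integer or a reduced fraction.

Pivot element is row 5, column c: 11/5.
Normalize row 5: new (row 5, s5) = 1/(11/5) = 5/11.
row 4 ← row 4 − (18/5)·(new row 5): 0 − (18/5)·(5/11) = -18/11.

-18/11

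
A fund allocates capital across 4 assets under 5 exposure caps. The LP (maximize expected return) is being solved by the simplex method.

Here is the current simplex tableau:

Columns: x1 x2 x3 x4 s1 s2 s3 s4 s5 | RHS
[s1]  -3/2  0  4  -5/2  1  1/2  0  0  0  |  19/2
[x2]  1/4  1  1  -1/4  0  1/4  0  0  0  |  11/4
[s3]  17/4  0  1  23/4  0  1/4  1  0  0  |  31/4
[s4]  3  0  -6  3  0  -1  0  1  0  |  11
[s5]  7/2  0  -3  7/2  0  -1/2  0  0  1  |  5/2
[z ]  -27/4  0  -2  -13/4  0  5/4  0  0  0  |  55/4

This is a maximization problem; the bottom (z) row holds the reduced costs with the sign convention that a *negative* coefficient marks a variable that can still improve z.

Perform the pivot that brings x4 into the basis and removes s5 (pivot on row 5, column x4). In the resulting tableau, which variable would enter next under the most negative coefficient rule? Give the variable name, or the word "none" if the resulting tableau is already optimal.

x3

Pivot element 7/2. New z-row = old z-row − (-13/4)·(row 5/(7/2)).
Updated z-row coefficients: x1: -7/2, x2: 0, x3: -67/14, x4: 0, s1: 0, s2: 11/14, s3: 0, s4: 0, s5: 13/14.
The most negative is -67/14 in column x3, so x3 would enter next.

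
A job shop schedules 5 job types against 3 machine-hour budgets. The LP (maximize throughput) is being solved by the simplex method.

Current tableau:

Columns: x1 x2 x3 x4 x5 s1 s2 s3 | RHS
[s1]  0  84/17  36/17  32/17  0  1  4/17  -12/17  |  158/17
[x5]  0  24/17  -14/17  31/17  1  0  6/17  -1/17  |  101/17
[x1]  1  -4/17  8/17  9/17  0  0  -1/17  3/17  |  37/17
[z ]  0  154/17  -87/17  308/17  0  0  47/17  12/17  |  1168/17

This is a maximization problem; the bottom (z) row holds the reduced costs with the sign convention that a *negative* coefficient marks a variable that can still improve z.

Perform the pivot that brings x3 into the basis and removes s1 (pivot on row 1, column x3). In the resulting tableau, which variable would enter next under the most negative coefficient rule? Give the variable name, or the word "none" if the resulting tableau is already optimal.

s3

Pivot element 36/17. New z-row = old z-row − (-87/17)·(row 1/(36/17)).
Updated z-row coefficients: x1: 0, x2: 21, x3: 0, x4: 68/3, x5: 0, s1: 29/12, s2: 10/3, s3: -1.
The most negative is -1 in column s3, so s3 would enter next.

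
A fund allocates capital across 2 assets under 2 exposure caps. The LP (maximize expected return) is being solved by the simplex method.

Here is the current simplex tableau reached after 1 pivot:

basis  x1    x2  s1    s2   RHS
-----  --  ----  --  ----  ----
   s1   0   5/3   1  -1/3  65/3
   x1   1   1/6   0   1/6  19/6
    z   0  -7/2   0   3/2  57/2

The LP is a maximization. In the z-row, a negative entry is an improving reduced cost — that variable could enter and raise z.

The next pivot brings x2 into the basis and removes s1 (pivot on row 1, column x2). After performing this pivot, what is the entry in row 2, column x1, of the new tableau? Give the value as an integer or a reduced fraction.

Pivot element is row 1, column x2: 5/3.
Normalize row 1: new (row 1, x1) = 0/(5/3) = 0.
row 2 ← row 2 − (1/6)·(new row 1): 1 − (1/6)·0 = 1.

1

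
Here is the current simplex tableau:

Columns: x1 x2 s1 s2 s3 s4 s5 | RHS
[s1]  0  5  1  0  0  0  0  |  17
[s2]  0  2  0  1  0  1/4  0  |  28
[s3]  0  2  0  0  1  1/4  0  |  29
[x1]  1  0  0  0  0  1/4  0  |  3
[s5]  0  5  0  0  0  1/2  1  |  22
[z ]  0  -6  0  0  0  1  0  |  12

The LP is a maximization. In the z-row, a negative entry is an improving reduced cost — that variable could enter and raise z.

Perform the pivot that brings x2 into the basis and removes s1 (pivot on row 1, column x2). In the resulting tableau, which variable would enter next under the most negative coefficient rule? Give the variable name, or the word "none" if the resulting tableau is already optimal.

Pivot element 5. New z-row = old z-row − (-6)·(row 1/5).
Updated z-row coefficients: x1: 0, x2: 0, s1: 6/5, s2: 0, s3: 0, s4: 1, s5: 0.
No coefficient is strictly negative; the tableau after this pivot is optimal.

none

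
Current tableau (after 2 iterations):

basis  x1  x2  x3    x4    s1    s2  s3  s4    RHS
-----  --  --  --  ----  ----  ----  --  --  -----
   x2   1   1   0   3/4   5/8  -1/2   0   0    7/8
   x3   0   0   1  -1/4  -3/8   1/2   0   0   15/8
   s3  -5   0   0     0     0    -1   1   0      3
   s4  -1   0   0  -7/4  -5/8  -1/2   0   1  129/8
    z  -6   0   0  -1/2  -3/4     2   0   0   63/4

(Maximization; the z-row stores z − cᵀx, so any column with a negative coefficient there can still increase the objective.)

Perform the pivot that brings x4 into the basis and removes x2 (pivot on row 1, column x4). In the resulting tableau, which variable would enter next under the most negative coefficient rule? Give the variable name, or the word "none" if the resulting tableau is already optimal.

x1

Pivot element 3/4. New z-row = old z-row − (-1/2)·(row 1/(3/4)).
Updated z-row coefficients: x1: -16/3, x2: 2/3, x3: 0, x4: 0, s1: -1/3, s2: 5/3, s3: 0, s4: 0.
The most negative is -16/3 in column x1, so x1 would enter next.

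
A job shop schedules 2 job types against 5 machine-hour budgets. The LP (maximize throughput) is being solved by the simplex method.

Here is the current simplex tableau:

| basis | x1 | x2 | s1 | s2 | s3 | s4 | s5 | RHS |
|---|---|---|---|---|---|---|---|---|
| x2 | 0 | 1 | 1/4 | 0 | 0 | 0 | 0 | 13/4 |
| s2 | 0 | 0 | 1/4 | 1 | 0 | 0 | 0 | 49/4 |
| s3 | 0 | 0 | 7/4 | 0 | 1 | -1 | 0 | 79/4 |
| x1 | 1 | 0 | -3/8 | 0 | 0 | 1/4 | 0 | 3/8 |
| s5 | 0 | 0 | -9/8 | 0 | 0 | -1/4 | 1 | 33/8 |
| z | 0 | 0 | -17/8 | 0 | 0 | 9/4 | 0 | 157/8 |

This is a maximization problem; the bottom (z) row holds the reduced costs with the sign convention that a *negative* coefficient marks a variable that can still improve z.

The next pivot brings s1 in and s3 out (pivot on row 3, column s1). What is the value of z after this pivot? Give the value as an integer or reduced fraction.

Minimum ratio for s1: (79/4)/(7/4) = 79/7.
z changes by −(z-row coeff of s1)·ratio = −(-17/8)·(79/7) = 1343/56.
New z = 157/8 + (1343/56) = 1221/28.

1221/28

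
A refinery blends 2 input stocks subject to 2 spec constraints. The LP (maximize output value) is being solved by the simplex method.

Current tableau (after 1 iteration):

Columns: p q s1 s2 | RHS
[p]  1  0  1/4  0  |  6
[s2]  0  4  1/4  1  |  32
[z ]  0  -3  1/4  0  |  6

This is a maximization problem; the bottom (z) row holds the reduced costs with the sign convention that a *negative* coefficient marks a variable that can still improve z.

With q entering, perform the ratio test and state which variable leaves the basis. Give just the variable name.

s2

Ratios: row 1 (p): entry 0 ≤ 0, skip; row 2 (s2): 32/4 = 8.
Minimum ratio 8 is in the s2 row, so s2 leaves.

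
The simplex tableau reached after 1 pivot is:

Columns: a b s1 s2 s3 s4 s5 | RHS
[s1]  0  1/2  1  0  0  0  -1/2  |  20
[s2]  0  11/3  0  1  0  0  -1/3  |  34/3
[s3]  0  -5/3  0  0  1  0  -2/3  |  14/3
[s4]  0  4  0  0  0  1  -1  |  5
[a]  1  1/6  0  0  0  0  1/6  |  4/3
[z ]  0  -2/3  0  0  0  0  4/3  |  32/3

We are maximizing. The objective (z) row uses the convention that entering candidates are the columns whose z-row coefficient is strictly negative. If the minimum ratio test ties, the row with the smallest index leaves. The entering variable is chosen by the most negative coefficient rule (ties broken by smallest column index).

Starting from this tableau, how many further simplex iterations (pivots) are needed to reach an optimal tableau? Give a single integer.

pivot: b in, s4 out → z = 23/2
No improving column remains; optimal.

1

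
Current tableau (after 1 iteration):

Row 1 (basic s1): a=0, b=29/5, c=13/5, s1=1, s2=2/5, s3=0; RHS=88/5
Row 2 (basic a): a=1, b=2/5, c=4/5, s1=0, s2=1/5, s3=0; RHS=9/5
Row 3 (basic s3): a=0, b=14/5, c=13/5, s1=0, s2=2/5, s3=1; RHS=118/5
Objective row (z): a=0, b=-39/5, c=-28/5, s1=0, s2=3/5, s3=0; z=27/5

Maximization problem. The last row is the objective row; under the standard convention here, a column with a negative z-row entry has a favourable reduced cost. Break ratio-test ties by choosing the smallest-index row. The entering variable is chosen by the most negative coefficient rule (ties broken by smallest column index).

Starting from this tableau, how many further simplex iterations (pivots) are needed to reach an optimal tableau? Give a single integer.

pivot: b in, s1 out → z = 843/29
pivot: c in, a out → z = 559/18
No improving column remains; optimal.

2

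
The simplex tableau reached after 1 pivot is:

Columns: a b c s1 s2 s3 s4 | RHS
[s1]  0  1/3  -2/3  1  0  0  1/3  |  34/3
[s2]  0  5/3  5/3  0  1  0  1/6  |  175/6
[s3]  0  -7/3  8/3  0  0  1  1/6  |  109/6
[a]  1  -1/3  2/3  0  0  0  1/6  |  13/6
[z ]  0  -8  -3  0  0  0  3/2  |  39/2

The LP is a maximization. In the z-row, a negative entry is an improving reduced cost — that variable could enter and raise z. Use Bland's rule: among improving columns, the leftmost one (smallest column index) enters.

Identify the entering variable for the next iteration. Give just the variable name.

Objective-row coefficients: a: 0, b: -8, c: -3, s1: 0, s2: 0, s3: 0, s4: 3/2.
Improving columns: b, c. Bland's rule picks the smallest column index → b.

b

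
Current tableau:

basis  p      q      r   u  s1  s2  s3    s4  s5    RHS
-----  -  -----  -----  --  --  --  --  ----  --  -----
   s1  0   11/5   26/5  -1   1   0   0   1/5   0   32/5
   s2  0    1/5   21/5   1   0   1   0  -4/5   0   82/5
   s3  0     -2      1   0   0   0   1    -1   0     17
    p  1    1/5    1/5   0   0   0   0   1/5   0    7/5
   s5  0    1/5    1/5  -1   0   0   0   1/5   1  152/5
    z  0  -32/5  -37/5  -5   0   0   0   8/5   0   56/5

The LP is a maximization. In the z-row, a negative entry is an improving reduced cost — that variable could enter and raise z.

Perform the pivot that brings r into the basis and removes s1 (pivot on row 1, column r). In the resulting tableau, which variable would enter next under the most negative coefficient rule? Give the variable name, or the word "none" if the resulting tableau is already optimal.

u

Pivot element 26/5. New z-row = old z-row − (-37/5)·(row 1/(26/5)).
Updated z-row coefficients: p: 0, q: -85/26, r: 0, u: -167/26, s1: 37/26, s2: 0, s3: 0, s4: 49/26, s5: 0.
The most negative is -167/26 in column u, so u would enter next.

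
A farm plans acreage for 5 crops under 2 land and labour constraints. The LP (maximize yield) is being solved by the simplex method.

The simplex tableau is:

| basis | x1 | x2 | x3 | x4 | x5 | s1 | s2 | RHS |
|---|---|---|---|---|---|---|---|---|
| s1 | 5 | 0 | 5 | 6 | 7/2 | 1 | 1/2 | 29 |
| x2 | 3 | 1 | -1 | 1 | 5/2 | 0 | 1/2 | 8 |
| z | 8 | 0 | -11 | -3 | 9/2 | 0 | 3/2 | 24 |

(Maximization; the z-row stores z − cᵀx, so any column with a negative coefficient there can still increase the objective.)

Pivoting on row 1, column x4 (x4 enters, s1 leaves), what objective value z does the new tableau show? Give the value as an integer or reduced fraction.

77/2

Minimum ratio for x4: 29/6 = 29/6.
z changes by −(z-row coeff of x4)·ratio = −(-3)·(29/6) = 29/2.
New z = 24 + (29/2) = 77/2.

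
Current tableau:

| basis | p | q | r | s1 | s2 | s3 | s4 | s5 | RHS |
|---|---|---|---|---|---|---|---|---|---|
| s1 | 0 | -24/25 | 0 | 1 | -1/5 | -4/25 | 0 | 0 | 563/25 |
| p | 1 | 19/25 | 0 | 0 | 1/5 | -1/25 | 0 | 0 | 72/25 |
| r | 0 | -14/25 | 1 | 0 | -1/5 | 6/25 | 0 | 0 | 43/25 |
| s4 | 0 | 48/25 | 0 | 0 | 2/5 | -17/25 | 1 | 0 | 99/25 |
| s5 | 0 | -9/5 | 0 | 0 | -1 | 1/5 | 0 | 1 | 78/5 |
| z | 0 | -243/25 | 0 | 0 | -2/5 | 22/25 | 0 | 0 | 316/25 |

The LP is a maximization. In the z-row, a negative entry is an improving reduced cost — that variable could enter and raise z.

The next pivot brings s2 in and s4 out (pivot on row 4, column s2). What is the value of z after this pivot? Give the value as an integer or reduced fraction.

83/5

Minimum ratio for s2: (99/25)/(2/5) = 99/10.
z changes by −(z-row coeff of s2)·ratio = −(-2/5)·(99/10) = 99/25.
New z = 316/25 + (99/25) = 83/5.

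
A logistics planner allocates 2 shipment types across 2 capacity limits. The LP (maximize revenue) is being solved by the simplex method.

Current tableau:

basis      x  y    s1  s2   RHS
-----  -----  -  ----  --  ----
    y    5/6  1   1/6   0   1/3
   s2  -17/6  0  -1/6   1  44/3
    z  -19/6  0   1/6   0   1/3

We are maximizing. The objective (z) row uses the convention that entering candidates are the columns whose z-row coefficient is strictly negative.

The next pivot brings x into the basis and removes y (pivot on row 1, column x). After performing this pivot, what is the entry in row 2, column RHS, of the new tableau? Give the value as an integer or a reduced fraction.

79/5

Pivot element is row 1, column x: 5/6.
Normalize row 1: new (row 1, RHS) = (1/3)/(5/6) = 2/5.
row 2 ← row 2 − (-17/6)·(new row 1): 44/3 − (-17/6)·(2/5) = 79/5.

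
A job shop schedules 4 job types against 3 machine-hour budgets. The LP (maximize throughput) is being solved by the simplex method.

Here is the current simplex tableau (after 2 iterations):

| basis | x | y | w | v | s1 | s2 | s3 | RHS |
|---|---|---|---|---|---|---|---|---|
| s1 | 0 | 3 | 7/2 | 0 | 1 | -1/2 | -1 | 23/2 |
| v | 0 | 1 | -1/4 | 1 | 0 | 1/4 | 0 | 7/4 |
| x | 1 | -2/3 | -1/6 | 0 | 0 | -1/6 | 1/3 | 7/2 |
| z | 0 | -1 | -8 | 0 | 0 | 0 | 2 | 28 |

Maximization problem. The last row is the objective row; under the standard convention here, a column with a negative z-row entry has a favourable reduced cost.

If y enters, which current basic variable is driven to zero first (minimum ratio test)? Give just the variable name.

Ratios: row 1 (s1): (23/2)/3 = 23/6; row 2 (v): (7/4)/1 = 7/4; row 3 (x): entry -2/3 ≤ 0, skip.
Minimum ratio 7/4 is in the v row, so v leaves.

v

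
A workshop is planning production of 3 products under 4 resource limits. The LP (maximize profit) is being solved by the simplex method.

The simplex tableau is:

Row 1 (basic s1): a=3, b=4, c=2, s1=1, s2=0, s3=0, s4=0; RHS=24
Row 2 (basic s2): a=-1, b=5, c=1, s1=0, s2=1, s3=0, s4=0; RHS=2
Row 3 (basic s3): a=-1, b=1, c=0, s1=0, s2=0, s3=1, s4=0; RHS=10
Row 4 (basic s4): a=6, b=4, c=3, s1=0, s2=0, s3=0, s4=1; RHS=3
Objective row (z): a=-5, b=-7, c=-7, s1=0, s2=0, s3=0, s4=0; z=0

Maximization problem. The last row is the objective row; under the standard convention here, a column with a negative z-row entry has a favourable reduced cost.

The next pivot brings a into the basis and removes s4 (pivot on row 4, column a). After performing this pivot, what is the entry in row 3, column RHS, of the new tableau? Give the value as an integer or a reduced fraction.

Pivot element is row 4, column a: 6.
Normalize row 4: new (row 4, RHS) = 3/6 = 1/2.
row 3 ← row 3 − (-1)·(new row 4): 10 − (-1)·(1/2) = 21/2.

21/2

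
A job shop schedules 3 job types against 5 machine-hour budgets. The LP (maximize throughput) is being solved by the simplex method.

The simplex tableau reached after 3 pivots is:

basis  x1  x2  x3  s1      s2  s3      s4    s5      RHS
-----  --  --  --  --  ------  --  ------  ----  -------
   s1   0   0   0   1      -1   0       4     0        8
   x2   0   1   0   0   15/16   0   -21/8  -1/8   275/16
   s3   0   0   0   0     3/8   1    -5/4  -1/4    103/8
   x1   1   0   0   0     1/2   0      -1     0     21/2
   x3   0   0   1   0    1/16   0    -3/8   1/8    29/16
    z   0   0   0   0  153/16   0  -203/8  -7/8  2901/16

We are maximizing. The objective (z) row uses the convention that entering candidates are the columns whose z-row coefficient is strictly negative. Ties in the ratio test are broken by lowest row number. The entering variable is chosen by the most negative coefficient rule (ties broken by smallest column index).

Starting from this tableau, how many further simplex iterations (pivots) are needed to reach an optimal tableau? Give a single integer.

2

pivot: s4 in, s1 out → z = 3713/16
pivot: s5 in, x3 out → z = 250
No improving column remains; optimal.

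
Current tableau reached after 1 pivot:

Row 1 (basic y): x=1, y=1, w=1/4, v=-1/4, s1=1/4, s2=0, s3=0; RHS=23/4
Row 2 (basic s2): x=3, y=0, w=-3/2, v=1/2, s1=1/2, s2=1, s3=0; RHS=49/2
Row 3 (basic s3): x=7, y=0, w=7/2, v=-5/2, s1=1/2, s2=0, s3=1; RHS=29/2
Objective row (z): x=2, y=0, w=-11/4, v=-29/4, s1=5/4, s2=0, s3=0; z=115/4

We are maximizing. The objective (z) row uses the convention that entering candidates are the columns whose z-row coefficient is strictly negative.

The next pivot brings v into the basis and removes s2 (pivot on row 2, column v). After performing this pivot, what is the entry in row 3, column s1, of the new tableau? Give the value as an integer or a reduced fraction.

3

Pivot element is row 2, column v: 1/2.
Normalize row 2: new (row 2, s1) = (1/2)/(1/2) = 1.
row 3 ← row 3 − (-5/2)·(new row 2): 1/2 − (-5/2)·1 = 3.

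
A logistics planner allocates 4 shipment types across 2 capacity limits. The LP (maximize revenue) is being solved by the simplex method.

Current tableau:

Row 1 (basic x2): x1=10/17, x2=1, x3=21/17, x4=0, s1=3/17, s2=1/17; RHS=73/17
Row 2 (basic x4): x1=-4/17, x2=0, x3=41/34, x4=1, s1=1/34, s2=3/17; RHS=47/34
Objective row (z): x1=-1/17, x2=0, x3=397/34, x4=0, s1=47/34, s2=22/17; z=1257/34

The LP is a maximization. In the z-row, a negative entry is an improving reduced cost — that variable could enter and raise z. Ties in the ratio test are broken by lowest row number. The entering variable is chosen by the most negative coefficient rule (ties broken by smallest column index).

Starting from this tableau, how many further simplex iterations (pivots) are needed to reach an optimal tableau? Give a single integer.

1

pivot: x1 in, x2 out → z = 187/5
No improving column remains; optimal.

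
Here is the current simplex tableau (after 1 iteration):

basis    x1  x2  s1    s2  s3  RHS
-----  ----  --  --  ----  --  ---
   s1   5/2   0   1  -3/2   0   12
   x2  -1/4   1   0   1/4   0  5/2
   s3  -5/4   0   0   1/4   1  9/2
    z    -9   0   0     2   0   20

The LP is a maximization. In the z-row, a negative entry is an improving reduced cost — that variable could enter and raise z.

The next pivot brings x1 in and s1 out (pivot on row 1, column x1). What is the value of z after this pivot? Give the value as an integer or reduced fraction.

Minimum ratio for x1: 12/(5/2) = 24/5.
z changes by −(z-row coeff of x1)·ratio = −(-9)·(24/5) = 216/5.
New z = 20 + (216/5) = 316/5.

316/5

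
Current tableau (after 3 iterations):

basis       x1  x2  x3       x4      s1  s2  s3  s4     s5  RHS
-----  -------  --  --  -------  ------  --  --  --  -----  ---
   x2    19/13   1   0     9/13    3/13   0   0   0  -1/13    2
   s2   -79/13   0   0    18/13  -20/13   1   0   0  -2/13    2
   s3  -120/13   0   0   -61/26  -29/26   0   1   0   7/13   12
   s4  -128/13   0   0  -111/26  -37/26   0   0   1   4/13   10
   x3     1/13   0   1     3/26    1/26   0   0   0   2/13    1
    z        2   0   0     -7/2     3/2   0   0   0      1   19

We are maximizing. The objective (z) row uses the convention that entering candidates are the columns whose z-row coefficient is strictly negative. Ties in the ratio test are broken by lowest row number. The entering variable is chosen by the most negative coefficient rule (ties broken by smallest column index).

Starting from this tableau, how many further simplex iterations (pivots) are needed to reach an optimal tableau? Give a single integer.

2

pivot: x4 in, s2 out → z = 433/18
pivot: x1 in, x2 out → z = 2189/81
No improving column remains; optimal.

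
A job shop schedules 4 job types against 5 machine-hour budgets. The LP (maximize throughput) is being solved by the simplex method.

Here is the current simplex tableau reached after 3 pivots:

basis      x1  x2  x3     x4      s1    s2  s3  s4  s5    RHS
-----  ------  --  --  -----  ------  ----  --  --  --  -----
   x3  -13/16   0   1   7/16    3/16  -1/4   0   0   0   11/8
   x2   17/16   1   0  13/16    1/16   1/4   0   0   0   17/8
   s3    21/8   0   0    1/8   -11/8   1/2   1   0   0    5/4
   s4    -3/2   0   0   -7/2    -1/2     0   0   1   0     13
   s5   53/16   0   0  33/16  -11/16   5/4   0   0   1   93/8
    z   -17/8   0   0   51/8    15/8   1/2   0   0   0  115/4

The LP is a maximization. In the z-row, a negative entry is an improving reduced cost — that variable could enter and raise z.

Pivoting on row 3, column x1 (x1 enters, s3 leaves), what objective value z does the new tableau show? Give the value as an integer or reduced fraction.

Minimum ratio for x1: (5/4)/(21/8) = 10/21.
z changes by −(z-row coeff of x1)·ratio = −(-17/8)·(10/21) = 85/84.
New z = 115/4 + (85/84) = 625/21.

625/21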